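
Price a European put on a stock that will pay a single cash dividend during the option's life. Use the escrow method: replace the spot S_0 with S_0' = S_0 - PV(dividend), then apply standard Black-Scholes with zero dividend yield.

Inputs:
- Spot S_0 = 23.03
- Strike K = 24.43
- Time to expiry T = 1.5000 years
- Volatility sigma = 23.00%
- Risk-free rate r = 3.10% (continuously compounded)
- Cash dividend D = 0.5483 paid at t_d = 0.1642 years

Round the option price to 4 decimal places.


Answer: Price = 3.0043

Derivation:
PV(D) = D * exp(-r * t_d) = 0.5483 * 0.99492273 = 0.54551613
S_0' = S_0 - PV(D) = 23.0300 - 0.54551613 = 22.48448387
d1 = (ln(S_0'/K) + (r + sigma^2/2)*T) / (sigma*sqrt(T)) = 0.01131941
d2 = d1 - sigma*sqrt(T) = -0.27037191
exp(-rT) = 0.95456456
N(-d1) = 0.49548430; N(-d2) = 0.60656293
P = K * exp(-rT) * N(-d2) - S_0' * N(-d1) = 24.4300 * 0.95456456 * 0.60656293 - 22.48448387 * 0.49548430 = 3.0043


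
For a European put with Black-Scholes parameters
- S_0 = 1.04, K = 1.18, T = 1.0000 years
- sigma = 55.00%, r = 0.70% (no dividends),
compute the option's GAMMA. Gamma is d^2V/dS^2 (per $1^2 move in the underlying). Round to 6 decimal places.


Answer: Gamma = 0.696275

Derivation:
d1 = 0.0581023176; d2 = -0.4918976824
phi(d1) = 0.3982694579; exp(-qT) = 1.0000000000; exp(-rT) = 0.9930244429
Gamma = exp(-qT) * phi(d1) / (S * sigma * sqrt(T)) = 1.0000000000 * 0.3982694579 / (1.0400 * 0.5500 * 1.0000000000) = 0.696275


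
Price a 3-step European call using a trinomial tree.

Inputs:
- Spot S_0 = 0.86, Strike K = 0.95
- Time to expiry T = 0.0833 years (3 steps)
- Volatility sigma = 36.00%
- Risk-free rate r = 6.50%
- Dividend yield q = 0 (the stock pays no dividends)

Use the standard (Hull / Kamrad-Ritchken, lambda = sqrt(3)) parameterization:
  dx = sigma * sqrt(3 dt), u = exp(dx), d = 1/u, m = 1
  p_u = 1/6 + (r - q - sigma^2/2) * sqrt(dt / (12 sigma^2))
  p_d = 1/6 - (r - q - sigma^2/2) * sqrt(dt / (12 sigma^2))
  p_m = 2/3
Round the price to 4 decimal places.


dt = T/N = 0.027767; dx = sigma*sqrt(3*dt) = 0.103902
u = exp(dx) = 1.109492; d = 1/u = 0.901313
p_u = 0.166693, p_m = 0.666667, p_d = 0.166640
Discount per step: exp(-r*dt) = 0.998197
Stock lattice S(k, j) with j the centered position index:
  k=0: S(0,+0) = 0.8600
  k=1: S(1,-1) = 0.7751; S(1,+0) = 0.8600; S(1,+1) = 0.9542
  k=2: S(2,-2) = 0.6986; S(2,-1) = 0.7751; S(2,+0) = 0.8600; S(2,+1) = 0.9542; S(2,+2) = 1.0586
  k=3: S(3,-3) = 0.6297; S(3,-2) = 0.6986; S(3,-1) = 0.7751; S(3,+0) = 0.8600; S(3,+1) = 0.9542; S(3,+2) = 1.0586; S(3,+3) = 1.1745
Terminal payoffs V(N, j) = max(S_T - K, 0):
  V(3,-3) = 0.000000; V(3,-2) = 0.000000; V(3,-1) = 0.000000; V(3,+0) = 0.000000; V(3,+1) = 0.004163; V(3,+2) = 0.108636; V(3,+3) = 0.224549
Backward induction: V(k, j) = exp(-r*dt) * [p_u * V(k+1, j+1) + p_m * V(k+1, j) + p_d * V(k+1, j-1)]
  V(2,-2) = exp(-r*dt) * [p_u*0.000000 + p_m*0.000000 + p_d*0.000000] = 0.000000
  V(2,-1) = exp(-r*dt) * [p_u*0.000000 + p_m*0.000000 + p_d*0.000000] = 0.000000
  V(2,+0) = exp(-r*dt) * [p_u*0.004163 + p_m*0.000000 + p_d*0.000000] = 0.000693
  V(2,+1) = exp(-r*dt) * [p_u*0.108636 + p_m*0.004163 + p_d*0.000000] = 0.020847
  V(2,+2) = exp(-r*dt) * [p_u*0.224549 + p_m*0.108636 + p_d*0.004163] = 0.110349
  V(1,-1) = exp(-r*dt) * [p_u*0.000693 + p_m*0.000000 + p_d*0.000000] = 0.000115
  V(1,+0) = exp(-r*dt) * [p_u*0.020847 + p_m*0.000693 + p_d*0.000000] = 0.003930
  V(1,+1) = exp(-r*dt) * [p_u*0.110349 + p_m*0.020847 + p_d*0.000693] = 0.032349
  V(0,+0) = exp(-r*dt) * [p_u*0.032349 + p_m*0.003930 + p_d*0.000115] = 0.008017

Answer: Price = V(0,0) = 0.0080


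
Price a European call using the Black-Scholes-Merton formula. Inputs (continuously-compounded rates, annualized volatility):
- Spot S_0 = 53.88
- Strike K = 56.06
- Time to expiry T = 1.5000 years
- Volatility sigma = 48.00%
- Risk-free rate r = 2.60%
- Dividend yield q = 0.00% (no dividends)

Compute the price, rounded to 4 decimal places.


Answer: Price = 12.4431

Derivation:
d1 = (ln(S/K) + (r - q + 0.5*sigma^2) * T) / (sigma * sqrt(T)) = 0.29281065
d2 = d1 - sigma * sqrt(T) = -0.29506689
exp(-rT) = 0.96175071; exp(-qT) = 1.00000000
C = S_0 * exp(-qT) * N(d1) - K * exp(-rT) * N(d2)
N(d1) = 0.61516656; N(d2) = 0.38397139
C = 53.8800 * 1.00000000 * 0.61516656 - 56.0600 * 0.96175071 * 0.38397139 = 12.4431


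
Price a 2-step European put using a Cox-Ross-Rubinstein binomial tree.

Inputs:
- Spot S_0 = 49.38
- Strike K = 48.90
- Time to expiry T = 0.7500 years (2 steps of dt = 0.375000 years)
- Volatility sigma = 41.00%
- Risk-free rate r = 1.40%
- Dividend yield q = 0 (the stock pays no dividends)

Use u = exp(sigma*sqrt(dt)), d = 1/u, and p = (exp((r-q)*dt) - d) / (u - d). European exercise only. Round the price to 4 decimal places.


dt = T/N = 0.375000
u = exp(sigma*sqrt(dt)) = 1.285404; d = 1/u = 0.777966
p = (exp((r-q)*dt) - d) / (u - d) = 0.447933
Discount per step: exp(-r*dt) = 0.994764
Stock lattice S(k, i) with i counting down-moves:
  k=0: S(0,0) = 49.3800
  k=1: S(1,0) = 63.4732; S(1,1) = 38.4160
  k=2: S(2,0) = 81.5887; S(2,1) = 49.3800; S(2,2) = 29.8863
Terminal payoffs V(N, i) = max(K - S_T, 0):
  V(2,0) = 0.000000; V(2,1) = 0.000000; V(2,2) = 19.013703
Backward induction: V(k, i) = exp(-r*dt) * [p * V(k+1, i) + (1-p) * V(k+1, i+1)].
  V(1,0) = exp(-r*dt) * [p*0.000000 + (1-p)*0.000000] = 0.000000
  V(1,1) = exp(-r*dt) * [p*0.000000 + (1-p)*19.013703] = 10.441878
  V(0,0) = exp(-r*dt) * [p*0.000000 + (1-p)*10.441878] = 5.734433

Answer: Price = V(0,0) = 5.7344


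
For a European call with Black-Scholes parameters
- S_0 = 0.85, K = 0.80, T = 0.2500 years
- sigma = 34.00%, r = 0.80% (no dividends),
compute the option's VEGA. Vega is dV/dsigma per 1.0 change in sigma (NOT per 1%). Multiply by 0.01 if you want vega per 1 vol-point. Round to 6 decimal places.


Answer: Vega = 0.152990

Derivation:
d1 = 0.4533801283; d2 = 0.2833801283
phi(d1) = 0.3599769406; exp(-qT) = 1.0000000000; exp(-rT) = 0.9980019987
Vega = S * exp(-qT) * phi(d1) * sqrt(T) = 0.8500 * 1.0000000000 * 0.3599769406 * 0.5000000000 = 0.152990


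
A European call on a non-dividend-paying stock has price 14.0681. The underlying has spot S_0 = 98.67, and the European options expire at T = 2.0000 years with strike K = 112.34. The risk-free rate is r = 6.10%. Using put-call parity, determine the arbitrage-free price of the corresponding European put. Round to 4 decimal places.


Answer: Put price = 14.8357

Derivation:
Put-call parity: C - P = S_0 * exp(-qT) - K * exp(-rT).
S_0 * exp(-qT) = 98.6700 * 1.00000000 = 98.67000000
K * exp(-rT) = 112.3400 * 0.88514837 = 99.43756772
P = C - S*exp(-qT) + K*exp(-rT)
P = 14.0681 - 98.67000000 + 99.43756772 = 14.8357


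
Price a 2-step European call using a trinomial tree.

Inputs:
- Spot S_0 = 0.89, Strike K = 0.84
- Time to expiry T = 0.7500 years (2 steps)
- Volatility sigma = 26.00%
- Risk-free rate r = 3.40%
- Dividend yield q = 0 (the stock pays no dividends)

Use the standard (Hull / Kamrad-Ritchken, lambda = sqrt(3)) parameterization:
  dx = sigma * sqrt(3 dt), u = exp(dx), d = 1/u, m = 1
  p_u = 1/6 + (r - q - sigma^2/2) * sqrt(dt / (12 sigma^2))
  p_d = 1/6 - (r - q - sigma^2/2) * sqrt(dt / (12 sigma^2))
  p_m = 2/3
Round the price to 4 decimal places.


dt = T/N = 0.375000; dx = sigma*sqrt(3*dt) = 0.275772
u = exp(dx) = 1.317547; d = 1/u = 0.758986
p_u = 0.166803, p_m = 0.666667, p_d = 0.166531
Discount per step: exp(-r*dt) = 0.987331
Stock lattice S(k, j) with j the centered position index:
  k=0: S(0,+0) = 0.8900
  k=1: S(1,-1) = 0.6755; S(1,+0) = 0.8900; S(1,+1) = 1.1726
  k=2: S(2,-2) = 0.5127; S(2,-1) = 0.6755; S(2,+0) = 0.8900; S(2,+1) = 1.1726; S(2,+2) = 1.5450
Terminal payoffs V(N, j) = max(S_T - K, 0):
  V(2,-2) = 0.000000; V(2,-1) = 0.000000; V(2,+0) = 0.050000; V(2,+1) = 0.332617; V(2,+2) = 0.704978
Backward induction: V(k, j) = exp(-r*dt) * [p_u * V(k+1, j+1) + p_m * V(k+1, j) + p_d * V(k+1, j-1)]
  V(1,-1) = exp(-r*dt) * [p_u*0.050000 + p_m*0.000000 + p_d*0.000000] = 0.008234
  V(1,+0) = exp(-r*dt) * [p_u*0.332617 + p_m*0.050000 + p_d*0.000000] = 0.087689
  V(1,+1) = exp(-r*dt) * [p_u*0.704978 + p_m*0.332617 + p_d*0.050000] = 0.343259
  V(0,+0) = exp(-r*dt) * [p_u*0.343259 + p_m*0.087689 + p_d*0.008234] = 0.115604

Answer: Price = V(0,0) = 0.1156


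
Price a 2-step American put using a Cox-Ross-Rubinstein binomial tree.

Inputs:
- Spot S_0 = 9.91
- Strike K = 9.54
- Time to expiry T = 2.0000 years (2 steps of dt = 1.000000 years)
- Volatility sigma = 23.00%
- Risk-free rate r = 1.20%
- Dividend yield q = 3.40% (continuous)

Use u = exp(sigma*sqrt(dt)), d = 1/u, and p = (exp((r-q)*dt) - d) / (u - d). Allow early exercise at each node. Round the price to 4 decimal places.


dt = T/N = 1.000000
u = exp(sigma*sqrt(dt)) = 1.258600; d = 1/u = 0.794534
p = (exp((r-q)*dt) - d) / (u - d) = 0.395863
Discount per step: exp(-r*dt) = 0.988072
Stock lattice S(k, i) with i counting down-moves:
  k=0: S(0,0) = 9.9100
  k=1: S(1,0) = 12.4727; S(1,1) = 7.8738
  k=2: S(2,0) = 15.6982; S(2,1) = 9.9100; S(2,2) = 6.2560
Terminal payoffs V(N, i) = max(K - S_T, 0):
  V(2,0) = 0.000000; V(2,1) = 0.000000; V(2,2) = 3.283979
Backward induction: V(k, i) = exp(-r*dt) * [p * V(k+1, i) + (1-p) * V(k+1, i+1)]; then take max(V_cont, immediate exercise) for American.
  V(1,0) = exp(-r*dt) * [p*0.000000 + (1-p)*0.000000] = 0.000000; exercise = 0.000000; V(1,0) = max -> 0.000000
  V(1,1) = exp(-r*dt) * [p*0.000000 + (1-p)*3.283979] = 1.960308; exercise = 1.666172; V(1,1) = max -> 1.960308
  V(0,0) = exp(-r*dt) * [p*0.000000 + (1-p)*1.960308] = 1.170169; exercise = 0.000000; V(0,0) = max -> 1.170169

Answer: Price = V(0,0) = 1.1702


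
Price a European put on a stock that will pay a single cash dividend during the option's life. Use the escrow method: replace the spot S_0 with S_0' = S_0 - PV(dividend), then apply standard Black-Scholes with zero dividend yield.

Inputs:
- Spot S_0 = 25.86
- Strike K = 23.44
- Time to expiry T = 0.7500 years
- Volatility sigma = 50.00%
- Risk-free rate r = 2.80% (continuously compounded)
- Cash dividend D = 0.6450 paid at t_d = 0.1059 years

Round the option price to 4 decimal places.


Answer: Price = 3.0918

Derivation:
PV(D) = D * exp(-r * t_d) = 0.6450 * 0.99703919 = 0.64309028
S_0' = S_0 - PV(D) = 25.8600 - 0.64309028 = 25.21690972
d1 = (ln(S_0'/K) + (r + sigma^2/2)*T) / (sigma*sqrt(T)) = 0.43375362
d2 = d1 - sigma*sqrt(T) = 0.00074091
exp(-rT) = 0.97921896
N(-d1) = 0.33223368; N(-d2) = 0.49970442
P = K * exp(-rT) * N(-d2) - S_0' * N(-d1) = 23.4400 * 0.97921896 * 0.49970442 - 25.21690972 * 0.33223368 = 3.0918


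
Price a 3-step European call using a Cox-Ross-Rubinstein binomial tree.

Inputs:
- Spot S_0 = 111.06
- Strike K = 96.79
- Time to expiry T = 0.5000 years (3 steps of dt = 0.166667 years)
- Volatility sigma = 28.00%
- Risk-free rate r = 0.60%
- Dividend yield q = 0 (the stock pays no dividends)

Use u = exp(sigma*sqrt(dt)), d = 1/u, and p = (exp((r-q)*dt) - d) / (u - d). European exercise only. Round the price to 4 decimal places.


Answer: Price = V(0,0) = 17.1406

Derivation:
dt = T/N = 0.166667
u = exp(sigma*sqrt(dt)) = 1.121099; d = 1/u = 0.891982
p = (exp((r-q)*dt) - d) / (u - d) = 0.475820
Discount per step: exp(-r*dt) = 0.999000
Stock lattice S(k, i) with i counting down-moves:
  k=0: S(0,0) = 111.0600
  k=1: S(1,0) = 124.5093; S(1,1) = 99.0635
  k=2: S(2,0) = 139.5872; S(2,1) = 111.0600; S(2,2) = 88.3628
  k=3: S(3,0) = 156.4911; S(3,1) = 124.5093; S(3,2) = 99.0635; S(3,3) = 78.8181
Terminal payoffs V(N, i) = max(S_T - K, 0):
  V(3,0) = 59.701103; V(3,1) = 27.719263; V(3,2) = 2.273502; V(3,3) = 0.000000
Backward induction: V(k, i) = exp(-r*dt) * [p * V(k+1, i) + (1-p) * V(k+1, i+1)].
  V(2,0) = exp(-r*dt) * [p*59.701103 + (1-p)*27.719263] = 42.893962
  V(2,1) = exp(-r*dt) * [p*27.719263 + (1-p)*2.273502] = 14.366742
  V(2,2) = exp(-r*dt) * [p*2.273502 + (1-p)*0.000000] = 1.080697
  V(1,0) = exp(-r*dt) * [p*42.893962 + (1-p)*14.366742] = 27.912650
  V(1,1) = exp(-r*dt) * [p*14.366742 + (1-p)*1.080697] = 7.395070
  V(0,0) = exp(-r*dt) * [p*27.912650 + (1-p)*7.395070] = 17.140605


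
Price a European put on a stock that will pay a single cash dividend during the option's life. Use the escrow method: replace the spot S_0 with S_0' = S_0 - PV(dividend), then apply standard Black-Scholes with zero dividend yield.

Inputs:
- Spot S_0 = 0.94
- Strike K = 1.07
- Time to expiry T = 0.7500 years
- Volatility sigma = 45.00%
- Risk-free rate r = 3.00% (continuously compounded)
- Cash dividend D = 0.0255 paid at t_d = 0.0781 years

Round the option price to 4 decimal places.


PV(D) = D * exp(-r * t_d) = 0.0255 * 0.99765974 = 0.02544032
S_0' = S_0 - PV(D) = 0.9400 - 0.02544032 = 0.91455968
d1 = (ln(S_0'/K) + (r + sigma^2/2)*T) / (sigma*sqrt(T)) = -0.15019756
d2 = d1 - sigma*sqrt(T) = -0.53990899
exp(-rT) = 0.97775124
N(-d1) = 0.55969562; N(-d2) = 0.70537010
P = K * exp(-rT) * N(-d2) - S_0' * N(-d1) = 1.0700 * 0.97775124 * 0.70537010 - 0.91455968 * 0.55969562 = 0.2261

Answer: Price = 0.2261


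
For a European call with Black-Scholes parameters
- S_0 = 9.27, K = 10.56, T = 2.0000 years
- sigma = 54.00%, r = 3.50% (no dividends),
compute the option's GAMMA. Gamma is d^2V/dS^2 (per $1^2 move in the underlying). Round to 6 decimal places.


d1 = 0.3028906318; d2 = -0.4607846919
phi(d1) = 0.3810556313; exp(-qT) = 1.0000000000; exp(-rT) = 0.9323938199
Gamma = exp(-qT) * phi(d1) / (S * sigma * sqrt(T)) = 1.0000000000 * 0.3810556313 / (9.2700 * 0.5400 * 1.4142135624) = 0.053827

Answer: Gamma = 0.053827


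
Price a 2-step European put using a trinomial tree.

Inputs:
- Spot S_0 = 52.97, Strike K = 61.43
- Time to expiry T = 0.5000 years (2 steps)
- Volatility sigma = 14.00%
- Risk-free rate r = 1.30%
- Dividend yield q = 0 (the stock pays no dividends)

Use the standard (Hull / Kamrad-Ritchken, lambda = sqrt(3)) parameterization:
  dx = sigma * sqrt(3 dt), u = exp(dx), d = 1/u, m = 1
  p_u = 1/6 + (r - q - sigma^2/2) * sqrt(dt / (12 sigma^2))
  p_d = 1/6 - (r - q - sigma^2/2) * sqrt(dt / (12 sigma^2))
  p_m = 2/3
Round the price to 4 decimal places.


dt = T/N = 0.250000; dx = sigma*sqrt(3*dt) = 0.121244
u = exp(dx) = 1.128900; d = 1/u = 0.885818
p_u = 0.169966, p_m = 0.666667, p_d = 0.163368
Discount per step: exp(-r*dt) = 0.996755
Stock lattice S(k, j) with j the centered position index:
  k=0: S(0,+0) = 52.9700
  k=1: S(1,-1) = 46.9218; S(1,+0) = 52.9700; S(1,+1) = 59.7978
  k=2: S(2,-2) = 41.5642; S(2,-1) = 46.9218; S(2,+0) = 52.9700; S(2,+1) = 59.7978; S(2,+2) = 67.5058
Terminal payoffs V(N, j) = max(K - S_T, 0):
  V(2,-2) = 19.865826; V(2,-1) = 14.508211; V(2,+0) = 8.460000; V(2,+1) = 1.632176; V(2,+2) = 0.000000
Backward induction: V(k, j) = exp(-r*dt) * [p_u * V(k+1, j+1) + p_m * V(k+1, j) + p_d * V(k+1, j-1)]
  V(1,-1) = exp(-r*dt) * [p_u*8.460000 + p_m*14.508211 + p_d*19.865826] = 14.308902
  V(1,+0) = exp(-r*dt) * [p_u*1.632176 + p_m*8.460000 + p_d*14.508211] = 8.260694
  V(1,+1) = exp(-r*dt) * [p_u*0.000000 + p_m*1.632176 + p_d*8.460000] = 2.462191
  V(0,+0) = exp(-r*dt) * [p_u*2.462191 + p_m*8.260694 + p_d*14.308902] = 8.236415

Answer: Price = V(0,0) = 8.2364


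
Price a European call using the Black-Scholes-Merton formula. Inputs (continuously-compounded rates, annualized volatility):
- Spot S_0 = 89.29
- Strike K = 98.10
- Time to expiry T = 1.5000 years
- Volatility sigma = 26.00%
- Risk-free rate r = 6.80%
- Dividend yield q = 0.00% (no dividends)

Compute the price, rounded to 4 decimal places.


d1 = (ln(S/K) + (r - q + 0.5*sigma^2) * T) / (sigma * sqrt(T)) = 0.18403247
d2 = d1 - sigma * sqrt(T) = -0.13440120
exp(-rT) = 0.90302955; exp(-qT) = 1.00000000
C = S_0 * exp(-qT) * N(d1) - K * exp(-rT) * N(d2)
N(d1) = 0.57300601; N(d2) = 0.44654267
C = 89.2900 * 1.00000000 * 0.57300601 - 98.1000 * 0.90302955 * 0.44654267 = 11.6057

Answer: Price = 11.6057


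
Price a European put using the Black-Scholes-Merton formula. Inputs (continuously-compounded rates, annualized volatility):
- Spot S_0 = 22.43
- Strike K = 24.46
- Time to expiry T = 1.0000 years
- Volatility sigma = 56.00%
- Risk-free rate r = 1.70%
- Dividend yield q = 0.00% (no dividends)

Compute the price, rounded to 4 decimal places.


Answer: Price = 5.9721

Derivation:
d1 = (ln(S/K) + (r - q + 0.5*sigma^2) * T) / (sigma * sqrt(T)) = 0.15564325
d2 = d1 - sigma * sqrt(T) = -0.40435675
exp(-rT) = 0.98314368; exp(-qT) = 1.00000000
P = K * exp(-rT) * N(-d2) - S_0 * exp(-qT) * N(-d1)
N(-d1) = 0.43815712; N(-d2) = 0.65702480
P = 24.4600 * 0.98314368 * 0.65702480 - 22.4300 * 1.00000000 * 0.43815712 = 5.9721


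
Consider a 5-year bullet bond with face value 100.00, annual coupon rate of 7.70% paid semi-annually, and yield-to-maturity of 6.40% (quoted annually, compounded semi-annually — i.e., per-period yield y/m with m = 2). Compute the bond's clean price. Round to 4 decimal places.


Answer: Price = 105.4885

Derivation:
Coupon per period c = face * coupon_rate / m = 3.850000
Periods per year m = 2; per-period yield y/m = 0.032000
Number of cashflows N = 10
Cashflows (t years, CF_t, discount factor 1/(1+y/m)^(m*t), PV):
  t = 0.5000: CF_t = 3.850000, DF = 0.968992, PV = 3.730620
  t = 1.0000: CF_t = 3.850000, DF = 0.938946, PV = 3.614942
  t = 1.5000: CF_t = 3.850000, DF = 0.909831, PV = 3.502851
  t = 2.0000: CF_t = 3.850000, DF = 0.881620, PV = 3.394235
  t = 2.5000: CF_t = 3.850000, DF = 0.854283, PV = 3.288988
  t = 3.0000: CF_t = 3.850000, DF = 0.827793, PV = 3.187004
  t = 3.5000: CF_t = 3.850000, DF = 0.802125, PV = 3.088182
  t = 4.0000: CF_t = 3.850000, DF = 0.777253, PV = 2.992424
  t = 4.5000: CF_t = 3.850000, DF = 0.753152, PV = 2.899636
  t = 5.0000: CF_t = 103.850000, DF = 0.729799, PV = 75.789585
Price P = sum_t PV_t = 105.488466


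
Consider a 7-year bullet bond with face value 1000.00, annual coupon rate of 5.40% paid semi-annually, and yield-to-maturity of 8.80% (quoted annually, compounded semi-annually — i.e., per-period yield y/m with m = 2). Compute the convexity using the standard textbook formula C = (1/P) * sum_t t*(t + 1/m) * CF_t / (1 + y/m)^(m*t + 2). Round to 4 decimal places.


Answer: Convexity = 37.2829

Derivation:
Coupon per period c = face * coupon_rate / m = 27.000000
Periods per year m = 2; per-period yield y/m = 0.044000
Number of cashflows N = 14
Cashflows (t years, CF_t, discount factor 1/(1+y/m)^(m*t), PV):
  t = 0.5000: CF_t = 27.000000, DF = 0.957854, PV = 25.862069
  t = 1.0000: CF_t = 27.000000, DF = 0.917485, PV = 24.772097
  t = 1.5000: CF_t = 27.000000, DF = 0.878817, PV = 23.728062
  t = 2.0000: CF_t = 27.000000, DF = 0.841779, PV = 22.728029
  t = 2.5000: CF_t = 27.000000, DF = 0.806302, PV = 21.770142
  t = 3.0000: CF_t = 27.000000, DF = 0.772320, PV = 20.852627
  t = 3.5000: CF_t = 27.000000, DF = 0.739770, PV = 19.973781
  t = 4.0000: CF_t = 27.000000, DF = 0.708592, PV = 19.131974
  t = 4.5000: CF_t = 27.000000, DF = 0.678728, PV = 18.325645
  t = 5.0000: CF_t = 27.000000, DF = 0.650122, PV = 17.553300
  t = 5.5000: CF_t = 27.000000, DF = 0.622722, PV = 16.813506
  t = 6.0000: CF_t = 27.000000, DF = 0.596477, PV = 16.104891
  t = 6.5000: CF_t = 27.000000, DF = 0.571339, PV = 15.426140
  t = 7.0000: CF_t = 1027.000000, DF = 0.547259, PV = 562.035130
Price P = sum_t PV_t = 825.077393
Convexity numerator sum_t t*(t + 1/m) * CF_t / (1+y/m)^(m*t + 2):
  t = 0.5000: term = 11.864031
  t = 1.0000: term = 34.092043
  t = 1.5000: term = 65.310427
  t = 2.0000: term = 104.263134
  t = 2.5000: term = 149.803354
  t = 3.0000: term = 200.885724
  t = 3.5000: term = 256.559034
  t = 4.0000: term = 315.959402
  t = 4.5000: term = 378.303881
  t = 5.0000: term = 442.884493
  t = 5.5000: term = 509.062635
  t = 6.0000: term = 576.263868
  t = 6.5000: term = 643.973032
  t = 7.0000: term = 27072.088952
Convexity = (1/P) * sum = 30761.314010 / 825.077393 = 37.282944


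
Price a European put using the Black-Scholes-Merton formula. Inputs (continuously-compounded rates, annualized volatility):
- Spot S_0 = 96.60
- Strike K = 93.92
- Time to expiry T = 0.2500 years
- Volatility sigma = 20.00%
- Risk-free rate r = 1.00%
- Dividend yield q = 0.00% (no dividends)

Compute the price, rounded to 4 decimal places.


Answer: Price = 2.5133

Derivation:
d1 = (ln(S/K) + (r - q + 0.5*sigma^2) * T) / (sigma * sqrt(T)) = 0.35635385
d2 = d1 - sigma * sqrt(T) = 0.25635385
exp(-rT) = 0.99750312; exp(-qT) = 1.00000000
P = K * exp(-rT) * N(-d2) - S_0 * exp(-qT) * N(-d1)
N(-d1) = 0.36078779; N(-d2) = 0.39883881
P = 93.9200 * 0.99750312 * 0.39883881 - 96.6000 * 1.00000000 * 0.36078779 = 2.5133


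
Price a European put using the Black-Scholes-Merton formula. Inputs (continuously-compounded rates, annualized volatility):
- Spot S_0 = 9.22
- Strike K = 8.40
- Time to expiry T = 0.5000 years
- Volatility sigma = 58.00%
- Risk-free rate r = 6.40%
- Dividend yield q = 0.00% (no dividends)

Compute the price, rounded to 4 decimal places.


Answer: Price = 0.9318

Derivation:
d1 = (ln(S/K) + (r - q + 0.5*sigma^2) * T) / (sigma * sqrt(T)) = 0.51019786
d2 = d1 - sigma * sqrt(T) = 0.10007592
exp(-rT) = 0.96850658; exp(-qT) = 1.00000000
P = K * exp(-rT) * N(-d2) - S_0 * exp(-qT) * N(-d1)
N(-d1) = 0.30495643; N(-d2) = 0.46014202
P = 8.4000 * 0.96850658 * 0.46014202 - 9.2200 * 1.00000000 * 0.30495643 = 0.9318


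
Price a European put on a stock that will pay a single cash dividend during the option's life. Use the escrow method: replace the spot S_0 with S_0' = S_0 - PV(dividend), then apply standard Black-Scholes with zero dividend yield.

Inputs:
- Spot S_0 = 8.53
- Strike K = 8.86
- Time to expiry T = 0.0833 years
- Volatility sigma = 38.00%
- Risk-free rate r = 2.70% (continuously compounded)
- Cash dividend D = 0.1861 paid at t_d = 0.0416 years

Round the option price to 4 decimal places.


Answer: Price = 0.6746

Derivation:
PV(D) = D * exp(-r * t_d) = 0.1861 * 0.99887743 = 0.18589109
S_0' = S_0 - PV(D) = 8.5300 - 0.18589109 = 8.34410891
d1 = (ln(S_0'/K) + (r + sigma^2/2)*T) / (sigma*sqrt(T)) = -0.47164640
d2 = d1 - sigma*sqrt(T) = -0.58132101
exp(-rT) = 0.99775343
N(-d1) = 0.68141040; N(-d2) = 0.71948794
P = K * exp(-rT) * N(-d2) - S_0' * N(-d1) = 8.8600 * 0.99775343 * 0.71948794 - 8.34410891 * 0.68141040 = 0.6746


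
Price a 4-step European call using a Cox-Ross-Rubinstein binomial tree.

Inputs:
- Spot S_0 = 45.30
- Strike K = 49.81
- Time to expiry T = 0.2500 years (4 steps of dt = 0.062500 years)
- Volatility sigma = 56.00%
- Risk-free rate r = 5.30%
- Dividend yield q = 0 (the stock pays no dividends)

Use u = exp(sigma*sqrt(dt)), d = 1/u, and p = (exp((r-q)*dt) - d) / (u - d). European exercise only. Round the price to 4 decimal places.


Answer: Price = V(0,0) = 3.7731

Derivation:
dt = T/N = 0.062500
u = exp(sigma*sqrt(dt)) = 1.150274; d = 1/u = 0.869358
p = (exp((r-q)*dt) - d) / (u - d) = 0.476868
Discount per step: exp(-r*dt) = 0.996693
Stock lattice S(k, i) with i counting down-moves:
  k=0: S(0,0) = 45.3000
  k=1: S(1,0) = 52.1074; S(1,1) = 39.3819
  k=2: S(2,0) = 59.9378; S(2,1) = 45.3000; S(2,2) = 34.2370
  k=3: S(3,0) = 68.9449; S(3,1) = 52.1074; S(3,2) = 39.3819; S(3,3) = 29.7642
  k=4: S(4,0) = 79.3055; S(4,1) = 59.9378; S(4,2) = 45.3000; S(4,3) = 34.2370; S(4,4) = 25.8758
Terminal payoffs V(N, i) = max(S_T - K, 0):
  V(4,0) = 29.495464; V(4,1) = 10.127780; V(4,2) = 0.000000; V(4,3) = 0.000000; V(4,4) = 0.000000
Backward induction: V(k, i) = exp(-r*dt) * [p * V(k+1, i) + (1-p) * V(k+1, i+1)].
  V(3,0) = exp(-r*dt) * [p*29.495464 + (1-p)*10.127780] = 19.299581
  V(3,1) = exp(-r*dt) * [p*10.127780 + (1-p)*0.000000] = 4.813647
  V(3,2) = exp(-r*dt) * [p*0.000000 + (1-p)*0.000000] = 0.000000
  V(3,3) = exp(-r*dt) * [p*0.000000 + (1-p)*0.000000] = 0.000000
  V(2,0) = exp(-r*dt) * [p*19.299581 + (1-p)*4.813647] = 11.682768
  V(2,1) = exp(-r*dt) * [p*4.813647 + (1-p)*0.000000] = 2.287885
  V(2,2) = exp(-r*dt) * [p*0.000000 + (1-p)*0.000000] = 0.000000
  V(1,0) = exp(-r*dt) * [p*11.682768 + (1-p)*2.287885] = 6.745626
  V(1,1) = exp(-r*dt) * [p*2.287885 + (1-p)*0.000000] = 1.087412
  V(0,0) = exp(-r*dt) * [p*6.745626 + (1-p)*1.087412] = 3.773116


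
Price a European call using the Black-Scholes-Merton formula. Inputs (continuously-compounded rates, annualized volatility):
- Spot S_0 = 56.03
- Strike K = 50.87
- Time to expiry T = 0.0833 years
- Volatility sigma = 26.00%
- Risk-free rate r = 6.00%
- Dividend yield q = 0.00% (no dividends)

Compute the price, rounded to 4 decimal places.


d1 = (ln(S/K) + (r - q + 0.5*sigma^2) * T) / (sigma * sqrt(T)) = 1.39161402
d2 = d1 - sigma * sqrt(T) = 1.31657349
exp(-rT) = 0.99501447; exp(-qT) = 1.00000000
C = S_0 * exp(-qT) * N(d1) - K * exp(-rT) * N(d2)
N(d1) = 0.91798034; N(d2) = 0.90600919
C = 56.0300 * 1.00000000 * 0.91798034 - 50.8700 * 0.99501447 * 0.90600919 = 5.5755

Answer: Price = 5.5755


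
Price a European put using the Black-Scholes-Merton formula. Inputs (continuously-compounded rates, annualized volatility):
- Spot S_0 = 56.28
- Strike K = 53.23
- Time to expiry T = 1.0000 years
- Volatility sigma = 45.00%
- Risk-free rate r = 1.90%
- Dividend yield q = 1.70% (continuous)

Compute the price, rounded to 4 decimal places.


Answer: Price = 8.0996

Derivation:
d1 = (ln(S/K) + (r - q + 0.5*sigma^2) * T) / (sigma * sqrt(T)) = 0.35326019
d2 = d1 - sigma * sqrt(T) = -0.09673981
exp(-rT) = 0.98117936; exp(-qT) = 0.98314368
P = K * exp(-rT) * N(-d2) - S_0 * exp(-qT) * N(-d1)
N(-d1) = 0.36194669; N(-d2) = 0.53853349
P = 53.2300 * 0.98117936 * 0.53853349 - 56.2800 * 0.98314368 * 0.36194669 = 8.0996


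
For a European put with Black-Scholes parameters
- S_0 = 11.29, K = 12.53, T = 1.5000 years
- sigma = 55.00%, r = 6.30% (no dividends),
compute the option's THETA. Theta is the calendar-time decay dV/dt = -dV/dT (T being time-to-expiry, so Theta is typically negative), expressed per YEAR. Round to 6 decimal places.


Answer: Theta = -0.502406

Derivation:
d1 = 0.3223923526; d2 = -0.3512173266
phi(d1) = 0.3787393855; exp(-qT) = 1.0000000000; exp(-rT) = 0.9098277346
Theta = -S*exp(-qT)*phi(d1)*sigma/(2*sqrt(T)) + r*K*exp(-rT)*N(-d2) - q*S*exp(-qT)*N(-d1)
N(-d1) = 0.3735777385; N(-d2) = 0.6372873438; sqrt(T) = 1.2247448714
Term 1 = -11.2900 * 1.0000000000 * 0.3787393855 * 0.5500 / (2 * 1.2247448714) = -0.9601110685
Term 2 = 0.0630 * 12.5300 * 0.9098277346 * 0.6372873438 = 0.4577054520
Term 3 = 0 (no dividend yield, q = 0)
Theta = -0.9601110685 + (0.4577054520) + (0.0000000000) = -0.502406


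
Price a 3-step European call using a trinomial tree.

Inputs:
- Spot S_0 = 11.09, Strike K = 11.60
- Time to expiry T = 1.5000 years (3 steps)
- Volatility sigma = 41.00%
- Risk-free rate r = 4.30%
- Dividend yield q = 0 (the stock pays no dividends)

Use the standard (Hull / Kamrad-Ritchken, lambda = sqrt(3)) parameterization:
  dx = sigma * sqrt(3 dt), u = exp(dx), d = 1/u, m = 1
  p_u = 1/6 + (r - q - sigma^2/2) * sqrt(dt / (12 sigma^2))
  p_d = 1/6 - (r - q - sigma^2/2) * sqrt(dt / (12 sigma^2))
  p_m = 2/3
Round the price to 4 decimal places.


Answer: Price = V(0,0) = 2.1661

Derivation:
dt = T/N = 0.500000; dx = sigma*sqrt(3*dt) = 0.502145
u = exp(dx) = 1.652262; d = 1/u = 0.605231
p_u = 0.146229, p_m = 0.666667, p_d = 0.187104
Discount per step: exp(-r*dt) = 0.978729
Stock lattice S(k, j) with j the centered position index:
  k=0: S(0,+0) = 11.0900
  k=1: S(1,-1) = 6.7120; S(1,+0) = 11.0900; S(1,+1) = 18.3236
  k=2: S(2,-2) = 4.0623; S(2,-1) = 6.7120; S(2,+0) = 11.0900; S(2,+1) = 18.3236; S(2,+2) = 30.2754
  k=3: S(3,-3) = 2.4586; S(3,-2) = 4.0623; S(3,-1) = 6.7120; S(3,+0) = 11.0900; S(3,+1) = 18.3236; S(3,+2) = 30.2754; S(3,+3) = 50.0229
Terminal payoffs V(N, j) = max(S_T - K, 0):
  V(3,-3) = 0.000000; V(3,-2) = 0.000000; V(3,-1) = 0.000000; V(3,+0) = 0.000000; V(3,+1) = 6.723588; V(3,+2) = 18.675373; V(3,+3) = 38.422855
Backward induction: V(k, j) = exp(-r*dt) * [p_u * V(k+1, j+1) + p_m * V(k+1, j) + p_d * V(k+1, j-1)]
  V(2,-2) = exp(-r*dt) * [p_u*0.000000 + p_m*0.000000 + p_d*0.000000] = 0.000000
  V(2,-1) = exp(-r*dt) * [p_u*0.000000 + p_m*0.000000 + p_d*0.000000] = 0.000000
  V(2,+0) = exp(-r*dt) * [p_u*6.723588 + p_m*0.000000 + p_d*0.000000] = 0.962273
  V(2,+1) = exp(-r*dt) * [p_u*18.675373 + p_m*6.723588 + p_d*0.000000] = 7.059850
  V(2,+2) = exp(-r*dt) * [p_u*38.422855 + p_m*18.675373 + p_d*6.723588] = 18.915717
  V(1,-1) = exp(-r*dt) * [p_u*0.962273 + p_m*0.000000 + p_d*0.000000] = 0.137720
  V(1,+0) = exp(-r*dt) * [p_u*7.059850 + p_m*0.962273 + p_d*0.000000] = 1.638269
  V(1,+1) = exp(-r*dt) * [p_u*18.915717 + p_m*7.059850 + p_d*0.962273] = 7.489869
  V(0,+0) = exp(-r*dt) * [p_u*7.489869 + p_m*1.638269 + p_d*0.137720] = 2.166110


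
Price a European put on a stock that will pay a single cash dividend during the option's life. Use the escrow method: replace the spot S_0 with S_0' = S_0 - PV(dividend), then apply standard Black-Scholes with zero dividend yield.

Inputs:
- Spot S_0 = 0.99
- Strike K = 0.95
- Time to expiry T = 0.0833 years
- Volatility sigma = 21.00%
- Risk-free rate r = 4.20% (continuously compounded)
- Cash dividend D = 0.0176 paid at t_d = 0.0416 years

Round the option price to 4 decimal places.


PV(D) = D * exp(-r * t_d) = 0.0176 * 0.99825433 = 0.01756928
S_0' = S_0 - PV(D) = 0.9900 - 0.01756928 = 0.97243072
d1 = (ln(S_0'/K) + (r + sigma^2/2)*T) / (sigma*sqrt(T)) = 0.47306356
d2 = d1 - sigma*sqrt(T) = 0.41245391
exp(-rT) = 0.99650751
N(-d1) = 0.31808392; N(-d2) = 0.34000338
P = K * exp(-rT) * N(-d2) - S_0' * N(-d1) = 0.9500 * 0.99650751 * 0.34000338 - 0.97243072 * 0.31808392 = 0.0126

Answer: Price = 0.0126


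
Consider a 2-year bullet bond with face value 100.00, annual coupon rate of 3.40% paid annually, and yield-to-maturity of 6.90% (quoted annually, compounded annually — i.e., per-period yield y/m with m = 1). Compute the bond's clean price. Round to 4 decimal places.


Answer: Price = 93.6632

Derivation:
Coupon per period c = face * coupon_rate / m = 3.400000
Periods per year m = 1; per-period yield y/m = 0.069000
Number of cashflows N = 2
Cashflows (t years, CF_t, discount factor 1/(1+y/m)^(m*t), PV):
  t = 1.0000: CF_t = 3.400000, DF = 0.935454, PV = 3.180543
  t = 2.0000: CF_t = 103.400000, DF = 0.875074, PV = 90.482612
Price P = sum_t PV_t = 93.663154


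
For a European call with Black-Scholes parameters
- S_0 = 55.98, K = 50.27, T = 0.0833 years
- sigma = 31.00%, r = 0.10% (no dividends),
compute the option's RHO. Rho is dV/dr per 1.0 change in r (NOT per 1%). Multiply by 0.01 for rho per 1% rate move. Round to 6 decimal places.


Answer: Rho = 3.670877

Derivation:
d1 = 1.2481293606; d2 = 1.1586579685
phi(d1) = 0.1830763530; exp(-qT) = 1.0000000000; exp(-rT) = 0.9999167035
N(d2) = 0.8767021851
Rho = K*T*exp(-rT)*N(d2) = 50.2700 * 0.0833 * 0.9999167035 * 0.8767021851 = 3.670877


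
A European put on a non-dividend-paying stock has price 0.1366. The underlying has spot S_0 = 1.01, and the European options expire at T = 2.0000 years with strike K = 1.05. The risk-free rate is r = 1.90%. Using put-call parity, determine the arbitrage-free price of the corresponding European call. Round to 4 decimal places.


Answer: Call price = 0.1358

Derivation:
Put-call parity: C - P = S_0 * exp(-qT) - K * exp(-rT).
S_0 * exp(-qT) = 1.0100 * 1.00000000 = 1.01000000
K * exp(-rT) = 1.0500 * 0.96271294 = 1.01084859
C = P + S*exp(-qT) - K*exp(-rT)
C = 0.1366 + 1.01000000 - 1.01084859 = 0.1358


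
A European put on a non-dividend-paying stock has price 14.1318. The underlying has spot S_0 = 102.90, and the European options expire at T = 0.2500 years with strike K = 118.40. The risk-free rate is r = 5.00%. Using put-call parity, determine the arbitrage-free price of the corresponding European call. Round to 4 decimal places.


Put-call parity: C - P = S_0 * exp(-qT) - K * exp(-rT).
S_0 * exp(-qT) = 102.9000 * 1.00000000 = 102.90000000
K * exp(-rT) = 118.4000 * 0.98757780 = 116.92921158
C = P + S*exp(-qT) - K*exp(-rT)
C = 14.1318 + 102.90000000 - 116.92921158 = 0.1026

Answer: Call price = 0.1026


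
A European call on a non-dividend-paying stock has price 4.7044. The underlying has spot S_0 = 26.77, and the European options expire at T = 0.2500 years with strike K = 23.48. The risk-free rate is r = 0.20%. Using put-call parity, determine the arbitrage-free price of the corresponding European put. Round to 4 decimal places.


Answer: Put price = 1.4027

Derivation:
Put-call parity: C - P = S_0 * exp(-qT) - K * exp(-rT).
S_0 * exp(-qT) = 26.7700 * 1.00000000 = 26.77000000
K * exp(-rT) = 23.4800 * 0.99950012 = 23.46826293
P = C - S*exp(-qT) + K*exp(-rT)
P = 4.7044 - 26.77000000 + 23.46826293 = 1.4027


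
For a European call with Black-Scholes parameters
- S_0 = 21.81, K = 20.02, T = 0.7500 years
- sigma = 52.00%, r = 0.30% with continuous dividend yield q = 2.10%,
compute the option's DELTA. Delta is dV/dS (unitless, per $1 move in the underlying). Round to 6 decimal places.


Answer: Delta = 0.639854

Derivation:
d1 = 0.3853520071; d2 = -0.0649812029
phi(d1) = 0.3703945027; exp(-qT) = 0.9843733826; exp(-rT) = 0.9977525294
N(d1) = 0.6500116826
Delta = exp(-qT) * N(d1) = 0.9843733826 * 0.6500116826 = 0.639854


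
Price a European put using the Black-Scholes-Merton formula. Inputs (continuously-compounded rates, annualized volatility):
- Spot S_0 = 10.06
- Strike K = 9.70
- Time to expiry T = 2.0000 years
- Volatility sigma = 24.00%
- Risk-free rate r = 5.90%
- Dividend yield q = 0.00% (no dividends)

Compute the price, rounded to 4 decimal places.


d1 = (ln(S/K) + (r - q + 0.5*sigma^2) * T) / (sigma * sqrt(T)) = 0.62473261
d2 = d1 - sigma * sqrt(T) = 0.28532135
exp(-rT) = 0.88869605; exp(-qT) = 1.00000000
P = K * exp(-rT) * N(-d2) - S_0 * exp(-qT) * N(-d1)
N(-d1) = 0.26607328; N(-d2) = 0.38769898
P = 9.7000 * 0.88869605 * 0.38769898 - 10.0600 * 1.00000000 * 0.26607328 = 0.6654

Answer: Price = 0.6654


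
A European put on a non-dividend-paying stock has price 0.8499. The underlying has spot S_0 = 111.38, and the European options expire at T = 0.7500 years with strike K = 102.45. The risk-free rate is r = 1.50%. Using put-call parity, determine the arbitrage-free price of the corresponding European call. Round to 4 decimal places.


Answer: Call price = 10.9260

Derivation:
Put-call parity: C - P = S_0 * exp(-qT) - K * exp(-rT).
S_0 * exp(-qT) = 111.3800 * 1.00000000 = 111.38000000
K * exp(-rT) = 102.4500 * 0.98881304 = 101.30389642
C = P + S*exp(-qT) - K*exp(-rT)
C = 0.8499 + 111.38000000 - 101.30389642 = 10.9260


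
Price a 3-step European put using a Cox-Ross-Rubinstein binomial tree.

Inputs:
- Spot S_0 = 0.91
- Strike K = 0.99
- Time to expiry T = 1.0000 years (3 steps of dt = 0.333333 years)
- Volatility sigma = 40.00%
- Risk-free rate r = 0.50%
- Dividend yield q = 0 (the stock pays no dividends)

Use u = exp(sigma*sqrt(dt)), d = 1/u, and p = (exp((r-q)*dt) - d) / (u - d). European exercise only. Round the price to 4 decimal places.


dt = T/N = 0.333333
u = exp(sigma*sqrt(dt)) = 1.259784; d = 1/u = 0.793787
p = (exp((r-q)*dt) - d) / (u - d) = 0.446100
Discount per step: exp(-r*dt) = 0.998335
Stock lattice S(k, i) with i counting down-moves:
  k=0: S(0,0) = 0.9100
  k=1: S(1,0) = 1.1464; S(1,1) = 0.7223
  k=2: S(2,0) = 1.4442; S(2,1) = 0.9100; S(2,2) = 0.5734
  k=3: S(3,0) = 1.8194; S(3,1) = 1.1464; S(3,2) = 0.7223; S(3,3) = 0.4551
Terminal payoffs V(N, i) = max(K - S_T, 0):
  V(3,0) = 0.000000; V(3,1) = 0.000000; V(3,2) = 0.267654; V(3,3) = 0.534851
Backward induction: V(k, i) = exp(-r*dt) * [p * V(k+1, i) + (1-p) * V(k+1, i+1)].
  V(2,0) = exp(-r*dt) * [p*0.000000 + (1-p)*0.000000] = 0.000000
  V(2,1) = exp(-r*dt) * [p*0.000000 + (1-p)*0.267654] = 0.148007
  V(2,2) = exp(-r*dt) * [p*0.267654 + (1-p)*0.534851] = 0.414962
  V(1,0) = exp(-r*dt) * [p*0.000000 + (1-p)*0.148007] = 0.081844
  V(1,1) = exp(-r*dt) * [p*0.148007 + (1-p)*0.414962] = 0.295381
  V(0,0) = exp(-r*dt) * [p*0.081844 + (1-p)*0.295381] = 0.199789

Answer: Price = V(0,0) = 0.1998


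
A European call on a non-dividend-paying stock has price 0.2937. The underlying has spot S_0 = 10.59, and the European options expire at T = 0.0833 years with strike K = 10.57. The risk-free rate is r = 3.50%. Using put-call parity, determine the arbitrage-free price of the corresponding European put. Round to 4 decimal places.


Put-call parity: C - P = S_0 * exp(-qT) - K * exp(-rT).
S_0 * exp(-qT) = 10.5900 * 1.00000000 = 10.59000000
K * exp(-rT) = 10.5700 * 0.99708875 = 10.53922804
P = C - S*exp(-qT) + K*exp(-rT)
P = 0.2937 - 10.59000000 + 10.53922804 = 0.2429

Answer: Put price = 0.2429


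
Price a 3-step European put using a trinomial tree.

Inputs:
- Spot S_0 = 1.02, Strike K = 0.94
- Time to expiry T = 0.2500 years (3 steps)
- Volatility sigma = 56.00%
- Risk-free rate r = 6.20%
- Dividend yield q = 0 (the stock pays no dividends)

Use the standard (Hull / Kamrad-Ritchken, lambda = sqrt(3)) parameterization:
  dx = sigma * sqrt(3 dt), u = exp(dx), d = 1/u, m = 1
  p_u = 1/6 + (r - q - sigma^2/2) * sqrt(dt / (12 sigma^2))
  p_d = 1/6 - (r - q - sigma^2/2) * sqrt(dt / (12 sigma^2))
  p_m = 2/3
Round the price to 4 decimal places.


dt = T/N = 0.083333; dx = sigma*sqrt(3*dt) = 0.280000
u = exp(dx) = 1.323130; d = 1/u = 0.755784
p_u = 0.152560, p_m = 0.666667, p_d = 0.180774
Discount per step: exp(-r*dt) = 0.994847
Stock lattice S(k, j) with j the centered position index:
  k=0: S(0,+0) = 1.0200
  k=1: S(1,-1) = 0.7709; S(1,+0) = 1.0200; S(1,+1) = 1.3496
  k=2: S(2,-2) = 0.5826; S(2,-1) = 0.7709; S(2,+0) = 1.0200; S(2,+1) = 1.3496; S(2,+2) = 1.7857
  k=3: S(3,-3) = 0.4403; S(3,-2) = 0.5826; S(3,-1) = 0.7709; S(3,+0) = 1.0200; S(3,+1) = 1.3496; S(3,+2) = 1.7857; S(3,+3) = 2.3627
Terminal payoffs V(N, j) = max(K - S_T, 0):
  V(3,-3) = 0.499655; V(3,-2) = 0.357367; V(3,-1) = 0.169101; V(3,+0) = 0.000000; V(3,+1) = 0.000000; V(3,+2) = 0.000000; V(3,+3) = 0.000000
Backward induction: V(k, j) = exp(-r*dt) * [p_u * V(k+1, j+1) + p_m * V(k+1, j) + p_d * V(k+1, j-1)]
  V(2,-2) = exp(-r*dt) * [p_u*0.169101 + p_m*0.357367 + p_d*0.499655] = 0.352541
  V(2,-1) = exp(-r*dt) * [p_u*0.000000 + p_m*0.169101 + p_d*0.357367] = 0.176422
  V(2,+0) = exp(-r*dt) * [p_u*0.000000 + p_m*0.000000 + p_d*0.169101] = 0.030411
  V(2,+1) = exp(-r*dt) * [p_u*0.000000 + p_m*0.000000 + p_d*0.000000] = 0.000000
  V(2,+2) = exp(-r*dt) * [p_u*0.000000 + p_m*0.000000 + p_d*0.000000] = 0.000000
  V(1,-1) = exp(-r*dt) * [p_u*0.030411 + p_m*0.176422 + p_d*0.352541] = 0.185026
  V(1,+0) = exp(-r*dt) * [p_u*0.000000 + p_m*0.030411 + p_d*0.176422] = 0.051898
  V(1,+1) = exp(-r*dt) * [p_u*0.000000 + p_m*0.000000 + p_d*0.030411] = 0.005469
  V(0,+0) = exp(-r*dt) * [p_u*0.005469 + p_m*0.051898 + p_d*0.185026] = 0.068526

Answer: Price = V(0,0) = 0.0685


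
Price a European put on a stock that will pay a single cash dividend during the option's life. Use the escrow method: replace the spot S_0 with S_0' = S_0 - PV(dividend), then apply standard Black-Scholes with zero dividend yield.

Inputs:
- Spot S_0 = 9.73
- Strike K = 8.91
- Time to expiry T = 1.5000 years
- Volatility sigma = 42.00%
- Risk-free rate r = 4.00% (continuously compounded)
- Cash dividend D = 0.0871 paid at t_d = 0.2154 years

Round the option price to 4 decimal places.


Answer: Price = 1.2690

Derivation:
PV(D) = D * exp(-r * t_d) = 0.0871 * 0.99142101 = 0.08635277
S_0' = S_0 - PV(D) = 9.7300 - 0.08635277 = 9.64364723
d1 = (ln(S_0'/K) + (r + sigma^2/2)*T) / (sigma*sqrt(T)) = 0.52766119
d2 = d1 - sigma*sqrt(T) = 0.01326834
exp(-rT) = 0.94176453
N(-d1) = 0.29886726; N(-d2) = 0.49470685
P = K * exp(-rT) * N(-d2) - S_0' * N(-d1) = 8.9100 * 0.94176453 * 0.49470685 - 9.64364723 * 0.29886726 = 1.2690


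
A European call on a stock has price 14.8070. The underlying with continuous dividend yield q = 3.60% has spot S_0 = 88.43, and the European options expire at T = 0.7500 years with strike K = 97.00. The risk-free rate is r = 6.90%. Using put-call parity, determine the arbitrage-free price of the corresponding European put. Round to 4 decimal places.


Answer: Put price = 20.8406

Derivation:
Put-call parity: C - P = S_0 * exp(-qT) - K * exp(-rT).
S_0 * exp(-qT) = 88.4300 * 0.97336124 = 86.07433459
K * exp(-rT) = 97.0000 * 0.94956623 = 92.10792419
P = C - S*exp(-qT) + K*exp(-rT)
P = 14.8070 - 86.07433459 + 92.10792419 = 20.8406


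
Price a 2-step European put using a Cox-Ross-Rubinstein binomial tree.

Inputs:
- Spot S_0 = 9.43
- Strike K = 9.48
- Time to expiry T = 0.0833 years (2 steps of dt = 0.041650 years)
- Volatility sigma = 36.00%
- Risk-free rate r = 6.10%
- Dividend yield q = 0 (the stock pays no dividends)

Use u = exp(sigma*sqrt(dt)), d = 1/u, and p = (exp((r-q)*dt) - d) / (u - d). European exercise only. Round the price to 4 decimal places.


Answer: Price = V(0,0) = 0.3593

Derivation:
dt = T/N = 0.041650
u = exp(sigma*sqrt(dt)) = 1.076236; d = 1/u = 0.929164
p = (exp((r-q)*dt) - d) / (u - d) = 0.498938
Discount per step: exp(-r*dt) = 0.997463
Stock lattice S(k, i) with i counting down-moves:
  k=0: S(0,0) = 9.4300
  k=1: S(1,0) = 10.1489; S(1,1) = 8.7620
  k=2: S(2,0) = 10.9226; S(2,1) = 9.4300; S(2,2) = 8.1414
Terminal payoffs V(N, i) = max(K - S_T, 0):
  V(2,0) = 0.000000; V(2,1) = 0.050000; V(2,2) = 1.338649
Backward induction: V(k, i) = exp(-r*dt) * [p * V(k+1, i) + (1-p) * V(k+1, i+1)].
  V(1,0) = exp(-r*dt) * [p*0.000000 + (1-p)*0.050000] = 0.024990
  V(1,1) = exp(-r*dt) * [p*0.050000 + (1-p)*1.338649] = 0.693928
  V(0,0) = exp(-r*dt) * [p*0.024990 + (1-p)*0.693928] = 0.359256
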